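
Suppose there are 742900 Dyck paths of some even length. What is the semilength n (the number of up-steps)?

13

Dyck paths of semilength n are counted by C_n. Since C_13 = 742900, the index is 13.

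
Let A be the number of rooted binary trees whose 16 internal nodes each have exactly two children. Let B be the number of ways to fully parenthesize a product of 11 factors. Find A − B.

35340874

The number of full binary trees on 16 internal nodes is the Catalan number C_16. So A = C_16 = 35357670.
Ways to associate a product of 11 factors correspond to binary trees on 11 leaves, so the count is C_10. So B = C_10 = 16796.
A − B = 35357670 − 16796 = 35340874.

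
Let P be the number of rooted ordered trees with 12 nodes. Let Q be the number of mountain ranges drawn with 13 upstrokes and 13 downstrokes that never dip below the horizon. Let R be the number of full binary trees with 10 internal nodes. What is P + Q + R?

818482

Rooted ordered (plane) trees on m nodes have m−1 edges and are counted by C_{m−1}; m = 12 gives C_11. So P = C_11 = 58786.
Paths of 13 up- and 13 down-steps that never dip below the axis are Dyck paths; their count is C_13. So Q = C_13 = 742900.
Full binary trees with n internal nodes are counted by C_n; here n = 10. So R = C_10 = 16796.
P + Q + R = 58786 + 742900 + 16796 = 818482.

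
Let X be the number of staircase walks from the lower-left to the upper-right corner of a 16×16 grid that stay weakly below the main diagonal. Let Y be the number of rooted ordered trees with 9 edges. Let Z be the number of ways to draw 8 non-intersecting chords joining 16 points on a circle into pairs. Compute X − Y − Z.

Sub-diagonal monotone paths from (0,0) to (16,16) biject with Dyck paths of semilength 16, giving C_16. So X = C_16 = 35357670.
Rooted ordered trees with n edges are counted by C_n; here n = 9. So Y = C_9 = 4862.
Pairing 16 circle points by 8 non-crossing chords gives C_8 matchings. So Z = C_8 = 1430.
X − Y − Z = 35357670 − 4862 − 1430 = 35351378.

35351378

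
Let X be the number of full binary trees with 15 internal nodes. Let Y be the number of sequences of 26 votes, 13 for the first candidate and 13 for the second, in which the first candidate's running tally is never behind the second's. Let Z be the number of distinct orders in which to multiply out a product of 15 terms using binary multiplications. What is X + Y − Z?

The number of full binary trees on 15 internal nodes is the Catalan number C_15. So X = C_15 = 9694845.
Reading a vote for the leader as '(' and for the other as ')' turns such a sequence into a balanced string of 13 pairs, so the count is C_13. So Y = C_13 = 742900.
Ways to associate a product of 15 factors correspond to binary trees on 15 leaves, so the count is C_14. So Z = C_14 = 2674440.
X + Y − Z = 9694845 + 742900 − 2674440 = 7763305.

7763305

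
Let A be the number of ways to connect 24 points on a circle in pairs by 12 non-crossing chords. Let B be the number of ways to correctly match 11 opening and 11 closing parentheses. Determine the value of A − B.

Non-crossing perfect matchings of 2n points on a circle are counted by C_n; with 24 points, n = 12. So A = C_12 = 208012.
A balanced arrangement of 11 bracket pairs is a Dyck word of semilength 11, so the count is C_11. So B = C_11 = 58786.
A − B = 208012 − 58786 = 149226.

149226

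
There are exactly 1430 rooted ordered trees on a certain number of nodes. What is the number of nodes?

Rooted ordered trees on m nodes are counted by C_{m−1}; 1430 = C_8.
So the index is 8, and the number of nodes is 8 + 1 = 9.

9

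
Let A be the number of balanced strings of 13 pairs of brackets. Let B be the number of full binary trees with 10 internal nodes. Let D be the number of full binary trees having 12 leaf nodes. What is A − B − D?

Balanced strings of n pairs of brackets are counted by C_n; here n = 13. So A = C_13 = 742900.
The number of full binary trees on 10 internal nodes is the Catalan number C_10. So B = C_10 = 16796.
Full binary trees with 12 leaves have 12−1 = 11 internal nodes, so there are C_11 of them. So D = C_11 = 58786.
A − B − D = 742900 − 16796 − 58786 = 667318.

667318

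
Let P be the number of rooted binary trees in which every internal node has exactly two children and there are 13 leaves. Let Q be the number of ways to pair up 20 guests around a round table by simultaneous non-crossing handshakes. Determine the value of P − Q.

A full binary tree with L leaves has L−1 internal nodes and is counted by C_{L−1}; L = 13 gives C_12. So P = C_12 = 208012.
With 20 = 2·10 people, non-crossing handshake pairings are non-crossing perfect matchings on a circle, counted by C_10. So Q = C_10 = 16796.
P − Q = 208012 − 16796 = 191216.

191216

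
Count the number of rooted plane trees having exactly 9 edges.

4862

Rooted ordered trees with n edges are counted by C_n; here n = 9.
C_9 = C(18,9)/10 = 48620/10 = 4862.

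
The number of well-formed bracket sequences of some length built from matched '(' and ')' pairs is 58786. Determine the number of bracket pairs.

Balanced strings of n bracket-pairs are counted by C_n. The Catalan number equal to 58786 is C_11.

11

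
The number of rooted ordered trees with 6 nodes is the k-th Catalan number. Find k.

5

Rooted ordered (plane) trees on m nodes have m−1 edges and are counted by C_{m−1}; m = 6 gives C_5.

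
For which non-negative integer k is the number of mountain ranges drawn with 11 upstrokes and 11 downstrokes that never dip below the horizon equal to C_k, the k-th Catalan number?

11

Dyck paths of semilength n (length 2n) are counted by C_n; here n = 11.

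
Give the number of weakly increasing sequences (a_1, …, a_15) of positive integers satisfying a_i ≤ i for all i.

9694845

Such sub-staircase sequences of length n are counted by C_n; here n = 15.
C_15 = C(30,15)/16 = 155117520/16 = 9694845.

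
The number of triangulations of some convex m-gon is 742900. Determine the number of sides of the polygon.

Triangulations of a convex m-gon are counted by C_{m−2}; 742900 = C_13.
So m − 2 = 13, giving m = 15 sides.

15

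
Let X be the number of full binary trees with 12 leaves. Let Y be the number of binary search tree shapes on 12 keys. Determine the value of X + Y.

Full binary trees with 12 leaves have 12−1 = 11 internal nodes, so there are C_11 of them. So X = C_11 = 58786.
There are C_n binary search tree shapes on n keys; with n = 12 that is C_12. So Y = C_12 = 208012.
X + Y = 58786 + 208012 = 266798.

266798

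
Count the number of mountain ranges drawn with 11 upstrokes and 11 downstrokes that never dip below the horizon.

Dyck paths of semilength n (length 2n) are counted by C_n; here n = 11.
C_11 = C_10 · 2(2·10+1)/(10+2) = 16796 · 42/12 = 58786.

58786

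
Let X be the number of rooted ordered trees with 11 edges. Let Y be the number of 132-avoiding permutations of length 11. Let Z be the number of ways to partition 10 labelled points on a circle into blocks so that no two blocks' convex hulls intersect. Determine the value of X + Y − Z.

Rooted ordered trees with n edges are counted by C_n; here n = 11. So X = C_11 = 58786.
Permutations of [n] avoiding any single length-3 pattern are counted by C_n; here n = 11. So Y = C_11 = 58786.
The non-crossing partitions of [10] form a lattice of size C_10. So Z = C_10 = 16796.
X + Y − Z = 58786 + 58786 − 16796 = 100776.

100776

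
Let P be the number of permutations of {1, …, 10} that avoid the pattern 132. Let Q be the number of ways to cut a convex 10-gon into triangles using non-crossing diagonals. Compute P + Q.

18226

For any fixed pattern of length 3, the pattern-avoiding permutations of [10] number C_10. So P = C_10 = 16796.
A convex 10-gon is triangulated into 8 triangles, and the number of such triangulations is the Catalan number C_{10−2} = C_8. So Q = C_8 = 1430.
P + Q = 16796 + 1430 = 18226.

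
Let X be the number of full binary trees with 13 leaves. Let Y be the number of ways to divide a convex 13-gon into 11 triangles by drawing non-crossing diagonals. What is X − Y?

149226

Full binary trees with 13 leaves have 13−1 = 12 internal nodes, so there are C_12 of them. So X = C_12 = 208012.
Triangulations of a convex m-gon are counted by C_{m−2}; with m = 13 this is C_11. So Y = C_11 = 58786.
X − Y = 208012 − 58786 = 149226.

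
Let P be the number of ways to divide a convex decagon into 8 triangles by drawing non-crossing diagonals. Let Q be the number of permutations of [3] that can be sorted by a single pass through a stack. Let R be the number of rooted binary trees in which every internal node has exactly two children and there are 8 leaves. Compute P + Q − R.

The number of triangulations of a 10-gon is the Catalan number C_8 (index = sides − 2). So P = C_8 = 1430.
By Knuth's characterisation, the stack-sortable permutations of length 3 are the 231-avoiders, numbering C_3. So Q = C_3 = 5.
A full binary tree with L leaves has L−1 internal nodes and is counted by C_{L−1}; L = 8 gives C_7. So R = C_7 = 429.
P + Q − R = 1430 + 5 − 429 = 1006.

1006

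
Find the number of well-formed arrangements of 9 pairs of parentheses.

4862

Balanced strings of n pairs of brackets are counted by C_n; here n = 9.
C_9 = 4862.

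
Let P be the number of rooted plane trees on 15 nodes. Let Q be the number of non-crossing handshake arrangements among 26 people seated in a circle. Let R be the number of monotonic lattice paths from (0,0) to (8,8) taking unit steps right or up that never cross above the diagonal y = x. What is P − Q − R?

1930110

A rooted plane tree on 15 nodes has 14 edges, and such trees are counted by C_14. So P = C_14 = 2674440.
With 26 = 2·13 people, non-crossing handshake pairings are non-crossing perfect matchings on a circle, counted by C_13. So Q = C_13 = 742900.
Monotone paths in an n×n grid that stay weakly below the diagonal are counted by C_n; here n = 8. So R = C_8 = 1430.
P − Q − R = 2674440 − 742900 − 1430 = 1930110.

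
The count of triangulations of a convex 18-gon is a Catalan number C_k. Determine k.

A convex 18-gon is triangulated into 16 triangles, and the number of such triangulations is the Catalan number C_{18−2} = C_16.

16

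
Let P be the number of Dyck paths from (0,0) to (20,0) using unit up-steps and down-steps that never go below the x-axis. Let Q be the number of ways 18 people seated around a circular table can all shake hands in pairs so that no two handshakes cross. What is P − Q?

11934

Paths of 10 up- and 10 down-steps that never dip below the axis are Dyck paths; their count is C_10. So P = C_10 = 16796.
Non-crossing handshake pairings of 2n people are counted by C_n; 18 people gives n = 9. So Q = C_9 = 4862.
P − Q = 16796 − 4862 = 11934.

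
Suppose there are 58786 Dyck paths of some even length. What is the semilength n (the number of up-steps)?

Dyck paths of semilength n are counted by C_n. Since C_11 = 58786, the index is 11.

11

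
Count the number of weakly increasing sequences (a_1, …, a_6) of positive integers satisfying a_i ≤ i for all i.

132

Such sub-staircase sequences of length n are counted by C_n; here n = 6.
C_6 = C(12,6)/7 = 924/7 = 132.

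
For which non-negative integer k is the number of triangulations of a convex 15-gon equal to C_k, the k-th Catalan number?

13

A convex 15-gon is triangulated into 13 triangles, and the number of such triangulations is the Catalan number C_{15−2} = C_13.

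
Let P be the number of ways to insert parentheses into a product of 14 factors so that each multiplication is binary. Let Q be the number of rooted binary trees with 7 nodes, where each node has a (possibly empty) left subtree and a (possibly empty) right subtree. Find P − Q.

742471

Bracketing 14 factors into binary products is counted by C_{14−1} = C_13. So P = C_13 = 742900.
Binary trees (left/right distinguished) on n nodes are counted by C_n; here n = 7. So Q = C_7 = 429.
P − Q = 742900 − 429 = 742471.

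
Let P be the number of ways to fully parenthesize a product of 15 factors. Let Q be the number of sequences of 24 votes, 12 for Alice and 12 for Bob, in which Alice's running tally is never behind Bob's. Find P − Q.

Bracketing 15 factors into binary products is counted by C_{15−1} = C_14. So P = C_14 = 2674440.
Ballot sequences with n votes each where one side never trails are Dyck words, counted by C_n; here n = 12. So Q = C_12 = 208012.
P − Q = 2674440 − 208012 = 2466428.

2466428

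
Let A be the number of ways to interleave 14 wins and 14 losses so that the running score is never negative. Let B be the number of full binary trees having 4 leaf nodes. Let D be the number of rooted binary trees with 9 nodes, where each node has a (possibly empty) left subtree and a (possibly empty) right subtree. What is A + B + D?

Reading a vote for the leader as '(' and for the other as ')' turns such a sequence into a balanced string of 14 pairs, so the count is C_14. So A = C_14 = 2674440.
A full binary tree with L leaves has L−1 internal nodes and is counted by C_{L−1}; L = 4 gives C_3. So B = C_3 = 5.
There are C_n binary search tree shapes on n keys; with n = 9 that is C_9. So D = C_9 = 4862.
A + B + D = 2674440 + 5 + 4862 = 2679307.

2679307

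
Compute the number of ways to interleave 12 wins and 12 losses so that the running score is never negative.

208012

Reading a vote for the leader as '(' and for the other as ')' turns such a sequence into a balanced string of 12 pairs, so the count is C_12.
C_12 = 208012.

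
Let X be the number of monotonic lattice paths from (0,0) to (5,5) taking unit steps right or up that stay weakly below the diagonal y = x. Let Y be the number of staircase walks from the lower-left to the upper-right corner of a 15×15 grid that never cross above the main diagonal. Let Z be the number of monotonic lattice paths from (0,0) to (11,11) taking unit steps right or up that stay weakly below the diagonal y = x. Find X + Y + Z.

Sub-diagonal monotone paths from (0,0) to (5,5) biject with Dyck paths of semilength 5, giving C_5. So X = C_5 = 42.
Monotone paths in an n×n grid that stay weakly below the diagonal are counted by C_n; here n = 15. So Y = C_15 = 9694845.
Sub-diagonal monotone paths from (0,0) to (11,11) biject with Dyck paths of semilength 11, giving C_11. So Z = C_11 = 58786.
X + Y + Z = 42 + 9694845 + 58786 = 9753673.

9753673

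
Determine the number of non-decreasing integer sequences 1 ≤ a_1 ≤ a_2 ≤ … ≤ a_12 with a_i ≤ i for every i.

Weakly increasing sequences with a_i ≤ i biject with Dyck paths of semilength 12, so there are C_12.
C_12 = C_11 · 2(2·11+1)/(11+2) = 58786 · 46/13 = 208012.

208012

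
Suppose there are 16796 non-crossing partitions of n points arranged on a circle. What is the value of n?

Non-crossing partitions of [n] are counted by C_n; 16796 = C_10.

10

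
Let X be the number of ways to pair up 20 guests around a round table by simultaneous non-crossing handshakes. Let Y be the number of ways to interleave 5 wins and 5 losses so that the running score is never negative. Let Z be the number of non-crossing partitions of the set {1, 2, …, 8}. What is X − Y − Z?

Non-crossing handshake pairings of 2n people are counted by C_n; 20 people gives n = 10. So X = C_10 = 16796.
Ballot sequences with n votes each where one side never trails are Dyck words, counted by C_n; here n = 5. So Y = C_5 = 42.
Non-crossing partitions of an n-element set are counted by C_n; here n = 8. So Z = C_8 = 1430.
X − Y − Z = 16796 − 42 − 1430 = 15324.

15324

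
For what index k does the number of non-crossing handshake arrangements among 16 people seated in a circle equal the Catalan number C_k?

Non-crossing handshake pairings of 2n people are counted by C_n; 16 people gives n = 8.

8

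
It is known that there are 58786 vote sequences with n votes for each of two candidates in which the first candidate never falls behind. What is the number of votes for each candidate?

11

Such ballot sequences with n votes each are counted by C_n; 58786 = C_11.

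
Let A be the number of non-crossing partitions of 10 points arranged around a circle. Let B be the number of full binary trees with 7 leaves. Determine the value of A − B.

16664

The non-crossing partitions of [10] form a lattice of size C_10. So A = C_10 = 16796.
Full binary trees with 7 leaves have 7−1 = 6 internal nodes, so there are C_6 of them. So B = C_6 = 132.
A − B = 16796 − 132 = 16664.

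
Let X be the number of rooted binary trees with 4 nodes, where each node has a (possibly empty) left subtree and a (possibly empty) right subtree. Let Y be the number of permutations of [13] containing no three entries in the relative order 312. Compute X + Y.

742914

Rooted binary trees with 4 nodes (each child slot possibly empty) number C_4. So X = C_4 = 14.
For any fixed pattern of length 3, the pattern-avoiding permutations of [13] number C_13. So Y = C_13 = 742900.
X + Y = 14 + 742900 = 742914.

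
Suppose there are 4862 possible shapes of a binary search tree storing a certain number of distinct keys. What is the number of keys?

9

Binary search tree shapes on n keys are counted by C_n; 4862 = C_9.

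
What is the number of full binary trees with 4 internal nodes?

Full binary trees with n internal nodes are counted by C_n; here n = 4.
C_4 = C_3 · 2(2·3+1)/(3+2) = 5 · 14/5 = 14.

14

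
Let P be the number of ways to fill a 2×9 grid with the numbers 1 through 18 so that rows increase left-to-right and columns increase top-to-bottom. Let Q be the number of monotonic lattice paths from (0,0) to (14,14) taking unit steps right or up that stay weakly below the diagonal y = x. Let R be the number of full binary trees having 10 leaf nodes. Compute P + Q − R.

Standard Young tableaux of shape 2×n are counted by C_n; here n = 9. So P = C_9 = 4862.
Sub-diagonal monotone paths from (0,0) to (14,14) biject with Dyck paths of semilength 14, giving C_14. So Q = C_14 = 2674440.
A full binary tree with L leaves has L−1 internal nodes and is counted by C_{L−1}; L = 10 gives C_9. So R = C_9 = 4862.
P + Q − R = 4862 + 2674440 − 4862 = 2674440.

2674440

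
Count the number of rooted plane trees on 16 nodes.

Rooted ordered (plane) trees on m nodes have m−1 edges and are counted by C_{m−1}; m = 16 gives C_15.
C_15 = C_14 · 2(2·14+1)/(14+2) = 2674440 · 58/16 = 9694845.

9694845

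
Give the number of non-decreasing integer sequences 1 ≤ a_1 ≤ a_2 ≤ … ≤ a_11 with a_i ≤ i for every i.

58786

Such sub-staircase sequences of length n are counted by C_n; here n = 11.
C_11 = C_10 · 2(2·10+1)/(10+2) = 16796 · 42/12 = 58786.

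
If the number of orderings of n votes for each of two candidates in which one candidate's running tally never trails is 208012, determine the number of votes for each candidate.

Such ballot sequences with n votes each are counted by C_n, and C_12 = 208012.

12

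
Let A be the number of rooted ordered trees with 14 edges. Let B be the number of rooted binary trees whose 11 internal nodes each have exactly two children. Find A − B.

2615654

A rooted plane tree with 14 edges has 15 nodes, and the count is C_14. So A = C_14 = 2674440.
The number of full binary trees on 11 internal nodes is the Catalan number C_11. So B = C_11 = 58786.
A − B = 2674440 − 58786 = 2615654.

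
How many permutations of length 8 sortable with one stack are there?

By Knuth's characterisation, the stack-sortable permutations of length 8 are the 231-avoiders, numbering C_8.
C_8 = C_7 · 2(2·7+1)/(7+2) = 429 · 30/9 = 1430.

1430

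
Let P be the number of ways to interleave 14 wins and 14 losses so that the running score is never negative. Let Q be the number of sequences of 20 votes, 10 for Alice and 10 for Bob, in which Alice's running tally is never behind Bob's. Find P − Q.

2657644

Ballot sequences with n votes each where one side never trails are Dyck words, counted by C_n; here n = 14. So P = C_14 = 2674440.
Reading a vote for the leader as '(' and for the other as ')' turns such a sequence into a balanced string of 10 pairs, so the count is C_10. So Q = C_10 = 16796.
P − Q = 2674440 − 16796 = 2657644.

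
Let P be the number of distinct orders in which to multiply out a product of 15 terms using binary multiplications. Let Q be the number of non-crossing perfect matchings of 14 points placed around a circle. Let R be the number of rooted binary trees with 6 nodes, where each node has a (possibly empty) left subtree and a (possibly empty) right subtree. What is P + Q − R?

Parenthesizations of m factors correspond to full binary trees with m leaves, counted by C_{m−1}; m = 15 gives C_14. So P = C_14 = 2674440.
Non-crossing perfect matchings of 2n points on a circle are counted by C_n; with 14 points, n = 7. So Q = C_7 = 429.
Binary trees (left/right distinguished) on n nodes are counted by C_n; here n = 6. So R = C_6 = 132.
P + Q − R = 2674440 + 429 − 132 = 2674737.

2674737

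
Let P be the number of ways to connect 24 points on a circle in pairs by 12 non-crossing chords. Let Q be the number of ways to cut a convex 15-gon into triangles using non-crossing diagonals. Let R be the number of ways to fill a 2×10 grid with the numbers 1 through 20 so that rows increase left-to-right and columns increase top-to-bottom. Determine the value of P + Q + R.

Pairing 24 circle points by 12 non-crossing chords gives C_12 matchings. So P = C_12 = 208012.
Triangulations of a convex m-gon are counted by C_{m−2}; with m = 15 this is C_13. So Q = C_13 = 742900.
By the hook-length formula (or a Dyck-path bijection), SYT of shape 2×10 number C_10. So R = C_10 = 16796.
P + Q + R = 208012 + 742900 + 16796 = 967708.

967708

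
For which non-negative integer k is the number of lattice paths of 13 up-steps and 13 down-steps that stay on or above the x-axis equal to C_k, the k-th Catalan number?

A Dyck path with 13 up-steps and 13 down-steps has semilength 13, so there are C_13 of them.

13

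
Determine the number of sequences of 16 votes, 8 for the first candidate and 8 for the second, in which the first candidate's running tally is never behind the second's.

Reading a vote for the leader as '(' and for the other as ')' turns such a sequence into a balanced string of 8 pairs, so the count is C_8.
C_8 = 1430.

1430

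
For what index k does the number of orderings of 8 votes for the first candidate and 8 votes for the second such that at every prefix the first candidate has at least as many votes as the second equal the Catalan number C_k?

Ballot sequences with n votes each where one side never trails are Dyck words, counted by C_n; here n = 8.

8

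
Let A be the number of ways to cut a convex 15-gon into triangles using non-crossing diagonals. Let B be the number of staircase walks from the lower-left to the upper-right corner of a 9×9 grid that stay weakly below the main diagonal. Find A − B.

A convex 15-gon is triangulated into 13 triangles, and the number of such triangulations is the Catalan number C_{15−2} = C_13. So A = C_13 = 742900.
Monotone paths in an n×n grid that stay weakly below the diagonal are counted by C_n; here n = 9. So B = C_9 = 4862.
A − B = 742900 − 4862 = 738038.

738038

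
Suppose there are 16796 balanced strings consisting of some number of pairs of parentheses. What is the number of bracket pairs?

Balanced strings of n bracket-pairs are counted by C_n, and C_10 = 16796.

10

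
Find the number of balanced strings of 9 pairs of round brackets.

4862

Balanced strings of n pairs of brackets are counted by C_n; here n = 9.
C_9 = C(18,9)/10 = 48620/10 = 4862.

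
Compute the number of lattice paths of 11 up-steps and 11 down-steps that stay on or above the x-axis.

58786

Paths of 11 up- and 11 down-steps that never dip below the axis are Dyck paths; their count is C_11.
C_11 = 58786.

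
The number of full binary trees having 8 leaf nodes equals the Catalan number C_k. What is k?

7

A full binary tree with L leaves has L−1 internal nodes and is counted by C_{L−1}; L = 8 gives C_7.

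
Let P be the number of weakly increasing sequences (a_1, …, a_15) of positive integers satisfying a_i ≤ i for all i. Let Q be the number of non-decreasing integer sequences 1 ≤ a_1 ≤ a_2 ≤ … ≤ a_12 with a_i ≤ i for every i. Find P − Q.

9486833

Such sub-staircase sequences of length n are counted by C_n; here n = 15. So P = C_15 = 9694845.
Weakly increasing sequences with a_i ≤ i biject with Dyck paths of semilength 12, so there are C_12. So Q = C_12 = 208012.
P − Q = 9694845 − 208012 = 9486833.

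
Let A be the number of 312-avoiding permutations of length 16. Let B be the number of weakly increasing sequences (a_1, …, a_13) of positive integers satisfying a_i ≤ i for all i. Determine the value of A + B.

Permutations of [n] avoiding any single length-3 pattern are counted by C_n; here n = 16. So A = C_16 = 35357670.
Such sub-staircase sequences of length n are counted by C_n; here n = 13. So B = C_13 = 742900.
A + B = 35357670 + 742900 = 36100570.

36100570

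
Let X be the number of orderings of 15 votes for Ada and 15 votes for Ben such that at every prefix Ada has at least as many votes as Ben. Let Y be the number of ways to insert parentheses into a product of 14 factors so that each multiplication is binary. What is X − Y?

Reading a vote for the leader as '(' and for the other as ')' turns such a sequence into a balanced string of 15 pairs, so the count is C_15. So X = C_15 = 9694845.
Ways to associate a product of 14 factors correspond to binary trees on 14 leaves, so the count is C_13. So Y = C_13 = 742900.
X − Y = 9694845 − 742900 = 8951945.

8951945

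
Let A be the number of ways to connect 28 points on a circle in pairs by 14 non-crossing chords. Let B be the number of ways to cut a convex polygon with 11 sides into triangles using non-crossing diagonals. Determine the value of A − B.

2669578

Non-crossing perfect matchings of 2n points on a circle are counted by C_n; with 28 points, n = 14. So A = C_14 = 2674440.
Triangulations of a convex m-gon are counted by C_{m−2}; with m = 11 this is C_9. So B = C_9 = 4862.
A − B = 2674440 − 4862 = 2669578.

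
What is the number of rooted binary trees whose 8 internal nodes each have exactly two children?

1430

The number of full binary trees on 8 internal nodes is the Catalan number C_8.
C_8 = C(16,8)/9 = 12870/9 = 1430.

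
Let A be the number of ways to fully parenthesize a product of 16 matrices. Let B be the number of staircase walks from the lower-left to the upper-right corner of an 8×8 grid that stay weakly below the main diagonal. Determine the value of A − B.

9693415

Bracketing 16 factors into binary products is counted by C_{16−1} = C_15. So A = C_15 = 9694845.
Sub-diagonal monotone paths from (0,0) to (8,8) biject with Dyck paths of semilength 8, giving C_8. So B = C_8 = 1430.
A − B = 9694845 − 1430 = 9693415.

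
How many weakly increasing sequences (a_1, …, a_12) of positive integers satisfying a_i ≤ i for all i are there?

208012

Such sub-staircase sequences of length n are counted by C_n; here n = 12.
C_12 = C_11 · 2(2·11+1)/(11+2) = 58786 · 46/13 = 208012.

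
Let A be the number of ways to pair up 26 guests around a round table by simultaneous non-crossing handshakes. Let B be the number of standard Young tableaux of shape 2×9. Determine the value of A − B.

738038

With 26 = 2·13 people, non-crossing handshake pairings are non-crossing perfect matchings on a circle, counted by C_13. So A = C_13 = 742900.
By the hook-length formula (or a Dyck-path bijection), SYT of shape 2×9 number C_9. So B = C_9 = 4862.
A − B = 742900 − 4862 = 738038.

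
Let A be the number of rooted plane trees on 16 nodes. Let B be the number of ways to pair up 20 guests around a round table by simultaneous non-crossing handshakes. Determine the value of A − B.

A rooted plane tree on 16 nodes has 15 edges, and such trees are counted by C_15. So A = C_15 = 9694845.
Non-crossing handshake pairings of 2n people are counted by C_n; 20 people gives n = 10. So B = C_10 = 16796.
A − B = 9694845 − 16796 = 9678049.

9678049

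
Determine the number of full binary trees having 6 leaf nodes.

42

A full binary tree with L leaves has L−1 internal nodes and is counted by C_{L−1}; L = 6 gives C_5.
C_5 = C(10,5)/6 = 252/6 = 42.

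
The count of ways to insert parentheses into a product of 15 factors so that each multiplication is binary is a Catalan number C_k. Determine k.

14

Ways to associate a product of 15 factors correspond to binary trees on 15 leaves, so the count is C_14.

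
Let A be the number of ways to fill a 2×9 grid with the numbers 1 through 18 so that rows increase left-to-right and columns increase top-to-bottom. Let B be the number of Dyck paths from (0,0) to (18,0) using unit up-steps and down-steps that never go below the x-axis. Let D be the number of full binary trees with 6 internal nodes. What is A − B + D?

132

Standard Young tableaux of shape 2×n are counted by C_n; here n = 9. So A = C_9 = 4862.
Paths of 9 up- and 9 down-steps that never dip below the axis are Dyck paths; their count is C_9. So B = C_9 = 4862.
The number of full binary trees on 6 internal nodes is the Catalan number C_6. So D = C_6 = 132.
A − B + D = 4862 − 4862 + 132 = 132.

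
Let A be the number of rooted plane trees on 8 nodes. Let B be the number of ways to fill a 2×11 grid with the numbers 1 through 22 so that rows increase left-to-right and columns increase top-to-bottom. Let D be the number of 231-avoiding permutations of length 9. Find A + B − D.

Rooted ordered (plane) trees on m nodes have m−1 edges and are counted by C_{m−1}; m = 8 gives C_7. So A = C_7 = 429.
By the hook-length formula (or a Dyck-path bijection), SYT of shape 2×11 number C_11. So B = C_11 = 58786.
Permutations of [n] avoiding any single length-3 pattern are counted by C_n; here n = 9. So D = C_9 = 4862.
A + B − D = 429 + 58786 − 4862 = 54353.

54353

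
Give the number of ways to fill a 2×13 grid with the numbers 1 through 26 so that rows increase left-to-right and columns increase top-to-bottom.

742900

Standard Young tableaux of shape 2×n are counted by C_n; here n = 13.
C_13 = C_12 · 2(2·12+1)/(12+2) = 208012 · 50/14 = 742900.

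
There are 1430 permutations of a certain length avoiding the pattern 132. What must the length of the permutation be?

Permutations of [n] avoiding a fixed length-3 pattern are counted by C_n. The Catalan number equal to 1430 is C_8.

8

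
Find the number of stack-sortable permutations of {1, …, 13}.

By Knuth's characterisation, the stack-sortable permutations of length 13 are the 231-avoiders, numbering C_13.
C_13 = C_12 · 2(2·12+1)/(12+2) = 208012 · 50/14 = 742900.

742900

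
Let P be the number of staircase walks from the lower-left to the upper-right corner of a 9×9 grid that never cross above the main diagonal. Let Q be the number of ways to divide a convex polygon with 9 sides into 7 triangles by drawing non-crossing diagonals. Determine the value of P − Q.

4433

Monotone paths in an n×n grid that stay weakly below the diagonal are counted by C_n; here n = 9. So P = C_9 = 4862.
Triangulations of a convex m-gon are counted by C_{m−2}; with m = 9 this is C_7. So Q = C_7 = 429.
P − Q = 4862 − 429 = 4433.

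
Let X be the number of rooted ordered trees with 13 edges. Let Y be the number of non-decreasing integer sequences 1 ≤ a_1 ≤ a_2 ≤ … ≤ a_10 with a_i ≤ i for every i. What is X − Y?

Rooted ordered trees with n edges are counted by C_n; here n = 13. So X = C_13 = 742900.
Such sub-staircase sequences of length n are counted by C_n; here n = 10. So Y = C_10 = 16796.
X − Y = 742900 − 16796 = 726104.

726104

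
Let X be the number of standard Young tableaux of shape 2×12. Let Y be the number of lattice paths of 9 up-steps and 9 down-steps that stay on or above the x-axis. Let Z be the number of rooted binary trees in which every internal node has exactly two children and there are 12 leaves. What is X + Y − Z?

154088

By the hook-length formula (or a Dyck-path bijection), SYT of shape 2×12 number C_12. So X = C_12 = 208012.
Dyck paths of semilength n (length 2n) are counted by C_n; here n = 9. So Y = C_9 = 4862.
A full binary tree with L leaves has L−1 internal nodes and is counted by C_{L−1}; L = 12 gives C_11. So Z = C_11 = 58786.
X + Y − Z = 208012 + 4862 − 58786 = 154088.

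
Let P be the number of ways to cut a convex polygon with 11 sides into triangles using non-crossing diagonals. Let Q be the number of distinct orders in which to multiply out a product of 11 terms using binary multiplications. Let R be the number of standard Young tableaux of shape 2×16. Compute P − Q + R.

A convex 11-gon is triangulated into 9 triangles, and the number of such triangulations is the Catalan number C_{11−2} = C_9. So P = C_9 = 4862.
Parenthesizations of m factors correspond to full binary trees with m leaves, counted by C_{m−1}; m = 11 gives C_10. So Q = C_10 = 16796.
By the hook-length formula (or a Dyck-path bijection), SYT of shape 2×16 number C_16. So R = C_16 = 35357670.
P − Q + R = 4862 − 16796 + 35357670 = 35345736.

35345736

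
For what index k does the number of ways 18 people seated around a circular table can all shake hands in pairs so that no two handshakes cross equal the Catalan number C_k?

With 18 = 2·9 people, non-crossing handshake pairings are non-crossing perfect matchings on a circle, counted by C_9.

9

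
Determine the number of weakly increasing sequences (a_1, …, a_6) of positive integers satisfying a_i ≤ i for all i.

Weakly increasing sequences with a_i ≤ i biject with Dyck paths of semilength 6, so there are C_6.
C_6 = 132.

132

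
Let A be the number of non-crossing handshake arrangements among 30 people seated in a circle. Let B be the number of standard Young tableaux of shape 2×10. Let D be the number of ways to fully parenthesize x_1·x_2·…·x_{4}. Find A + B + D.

With 30 = 2·15 people, non-crossing handshake pairings are non-crossing perfect matchings on a circle, counted by C_15. So A = C_15 = 9694845.
Standard Young tableaux of shape 2×n are counted by C_n; here n = 10. So B = C_10 = 16796.
Parenthesizations of m factors correspond to full binary trees with m leaves, counted by C_{m−1}; m = 4 gives C_3. So D = C_3 = 5.
A + B + D = 9694845 + 16796 + 5 = 9711646.

9711646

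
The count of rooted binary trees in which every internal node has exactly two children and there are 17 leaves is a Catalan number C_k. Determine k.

16

A full binary tree with L leaves has L−1 internal nodes and is counted by C_{L−1}; L = 17 gives C_16.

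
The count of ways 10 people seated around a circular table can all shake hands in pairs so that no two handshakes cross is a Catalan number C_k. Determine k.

Non-crossing handshake pairings of 2n people are counted by C_n; 10 people gives n = 5.

5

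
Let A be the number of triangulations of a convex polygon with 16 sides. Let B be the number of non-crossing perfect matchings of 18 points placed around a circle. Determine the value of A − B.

2669578

Triangulations of a convex m-gon are counted by C_{m−2}; with m = 16 this is C_14. So A = C_14 = 2674440.
Non-crossing perfect matchings of 2n points on a circle are counted by C_n; with 18 points, n = 9. So B = C_9 = 4862.
A − B = 2674440 − 4862 = 2669578.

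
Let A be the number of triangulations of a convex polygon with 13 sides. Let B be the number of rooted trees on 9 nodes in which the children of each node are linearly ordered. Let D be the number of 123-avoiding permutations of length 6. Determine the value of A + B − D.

60084

The number of triangulations of a 13-gon is the Catalan number C_11 (index = sides − 2). So A = C_11 = 58786.
A rooted plane tree on 9 nodes has 8 edges, and such trees are counted by C_8. So B = C_8 = 1430.
Permutations of [n] avoiding any single length-3 pattern are counted by C_n; here n = 6. So D = C_6 = 132.
A + B − D = 58786 + 1430 − 132 = 60084.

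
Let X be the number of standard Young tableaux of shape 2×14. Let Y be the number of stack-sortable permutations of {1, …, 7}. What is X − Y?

By the hook-length formula (or a Dyck-path bijection), SYT of shape 2×14 number C_14. So X = C_14 = 2674440.
By Knuth's characterisation, the stack-sortable permutations of length 7 are the 231-avoiders, numbering C_7. So Y = C_7 = 429.
X − Y = 2674440 − 429 = 2674011.

2674011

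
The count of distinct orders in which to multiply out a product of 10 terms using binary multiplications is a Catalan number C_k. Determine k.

Bracketing 10 factors into binary products is counted by C_{10−1} = C_9.

9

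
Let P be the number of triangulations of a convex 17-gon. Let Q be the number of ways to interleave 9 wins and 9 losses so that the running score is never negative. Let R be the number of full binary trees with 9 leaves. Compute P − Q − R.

9688553

A convex 17-gon is triangulated into 15 triangles, and the number of such triangulations is the Catalan number C_{17−2} = C_15. So P = C_15 = 9694845.
Ballot sequences with n votes each where one side never trails are Dyck words, counted by C_n; here n = 9. So Q = C_9 = 4862.
Full binary trees with 9 leaves have 9−1 = 8 internal nodes, so there are C_8 of them. So R = C_8 = 1430.
P − Q − R = 9694845 − 4862 − 1430 = 9688553.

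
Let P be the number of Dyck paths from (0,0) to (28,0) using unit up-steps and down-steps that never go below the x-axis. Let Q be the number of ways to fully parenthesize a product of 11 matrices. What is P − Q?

2657644

Paths of 14 up- and 14 down-steps that never dip below the axis are Dyck paths; their count is C_14. So P = C_14 = 2674440.
Parenthesizations of m factors correspond to full binary trees with m leaves, counted by C_{m−1}; m = 11 gives C_10. So Q = C_10 = 16796.
P − Q = 2674440 − 16796 = 2657644.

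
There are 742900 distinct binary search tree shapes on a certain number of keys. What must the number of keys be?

13

Binary search tree shapes on n keys are counted by C_n. The Catalan number equal to 742900 is C_13.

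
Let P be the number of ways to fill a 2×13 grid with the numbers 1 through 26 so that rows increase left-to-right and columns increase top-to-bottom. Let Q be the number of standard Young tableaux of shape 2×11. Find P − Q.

Standard Young tableaux of shape 2×n are counted by C_n; here n = 13. So P = C_13 = 742900.
By the hook-length formula (or a Dyck-path bijection), SYT of shape 2×11 number C_11. So Q = C_11 = 58786.
P − Q = 742900 − 58786 = 684114.

684114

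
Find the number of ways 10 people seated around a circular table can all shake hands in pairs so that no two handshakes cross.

With 10 = 2·5 people, non-crossing handshake pairings are non-crossing perfect matchings on a circle, counted by C_5.
C_5 = C_4 · 2(2·4+1)/(4+2) = 14 · 18/6 = 42.

42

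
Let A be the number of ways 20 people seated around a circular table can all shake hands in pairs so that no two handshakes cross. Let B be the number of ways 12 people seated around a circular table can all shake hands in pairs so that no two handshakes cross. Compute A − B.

Non-crossing handshake pairings of 2n people are counted by C_n; 20 people gives n = 10. So A = C_10 = 16796.
Non-crossing handshake pairings of 2n people are counted by C_n; 12 people gives n = 6. So B = C_6 = 132.
A − B = 16796 − 132 = 16664.

16664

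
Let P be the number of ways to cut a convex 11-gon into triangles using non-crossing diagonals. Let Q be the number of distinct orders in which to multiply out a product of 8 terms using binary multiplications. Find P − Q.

Triangulations of a convex m-gon are counted by C_{m−2}; with m = 11 this is C_9. So P = C_9 = 4862.
Bracketing 8 factors into binary products is counted by C_{8−1} = C_7. So Q = C_7 = 429.
P − Q = 4862 − 429 = 4433.

4433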